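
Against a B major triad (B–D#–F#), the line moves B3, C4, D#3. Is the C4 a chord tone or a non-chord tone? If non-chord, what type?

The harmony at that moment is B major triad (B, D#, F#); C4 is not a chord tone.
It is approached by step up from B3 and left by leap down to D#3.
Step in, leap out — an escape tone.

Non-chord tone — an escape tone.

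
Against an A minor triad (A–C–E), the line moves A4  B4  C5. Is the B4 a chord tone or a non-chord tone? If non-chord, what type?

Non-chord tone — a passing tone.

The harmony at that moment is A minor triad (A, C, E); B4 is not a chord tone.
It is approached by step up from A4 and left by step up to C5.
Step in, step out in the same direction — a passing tone.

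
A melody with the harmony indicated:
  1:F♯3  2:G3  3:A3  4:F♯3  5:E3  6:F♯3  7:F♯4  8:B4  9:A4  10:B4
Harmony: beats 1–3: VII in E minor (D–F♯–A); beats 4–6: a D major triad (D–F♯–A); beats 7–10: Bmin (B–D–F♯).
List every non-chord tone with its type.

G3 (beat 2) — passing tone; E3 (beat 5) — neighbor tone; A4 (beat 9) — neighbor tone.

The harmony at that moment is D major triad (D, F♯, A); G3 is not a chord tone.
It is approached by step up from F♯3 and left by step up to A3.
Step in, step out in the same direction — a passing tone.
The harmony at that moment is D major triad (D, F♯, A); E3 is not a chord tone.
It is approached by step down from F♯3 and left by step up to F♯3.
Step away and step back to the same note — a neighbor tone (lower neighbor).
The harmony at that moment is B minor triad (B, D, F♯); A4 is not a chord tone.
It is approached by step down from B4 and left by step up to B4.
Step away and step back to the same note — a neighbor tone (lower neighbor).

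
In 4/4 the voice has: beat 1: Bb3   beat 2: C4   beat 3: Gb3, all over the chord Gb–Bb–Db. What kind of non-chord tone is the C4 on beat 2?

Escape tone.

The harmony at that moment is Gb major triad (Gb, Bb, Db); C4 is not a chord tone.
It is approached by step up from Bb3 and left by leap down to Gb3.
Step in, leap out, on a weak beat — an escape tone.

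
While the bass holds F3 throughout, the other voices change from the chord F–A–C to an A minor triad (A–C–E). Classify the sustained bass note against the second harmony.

Pedal tone (pedal point).

The harmony at that moment is A minor triad (A, C, E); F3 is not a chord tone.
It is held over (the same pitch as the preceding F3) and then sustained as the same pitch into the next harmony.
Sustained through a change of harmony — a pedal tone.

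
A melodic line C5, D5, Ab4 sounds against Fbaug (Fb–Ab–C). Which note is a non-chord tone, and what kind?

The harmony at that moment is Fb augmented triad (Fb, Ab, C); D5 is not a chord tone.
It is approached by step up from C5 and left by leap down to Ab4.
Step in, leap out — an escape tone.

D5 is an escape tone.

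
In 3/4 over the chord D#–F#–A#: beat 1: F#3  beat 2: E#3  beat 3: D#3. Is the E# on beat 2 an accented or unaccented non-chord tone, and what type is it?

The harmony at that moment is D# minor triad (D#, F#, A#); E#3 is not a chord tone.
It is approached by step down from F#3 and left by step down to D#3.
Step in, step out in the same direction — a passing tone.
It falls on a weak beat, so it is unaccented.

Unaccented passing tone.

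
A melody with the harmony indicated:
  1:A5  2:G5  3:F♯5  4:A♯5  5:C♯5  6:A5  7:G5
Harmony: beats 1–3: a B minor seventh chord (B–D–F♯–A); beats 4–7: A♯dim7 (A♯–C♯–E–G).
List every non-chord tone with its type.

G5 (beat 2) — passing tone; A5 (beat 6) — appoggiatura.

The harmony at that moment is B minor seventh chord (B, D, F♯, A); G5 is not a chord tone.
It is approached by step down from A5 and left by step down to F♯5.
Step in, step out in the same direction — a passing tone.
The harmony at that moment is A♯ diminished seventh chord (A♯, C♯, E, G); A5 is not a chord tone.
It is approached by leap up from C♯5 and left by step down to G5.
Leap in, step out — an appoggiatura.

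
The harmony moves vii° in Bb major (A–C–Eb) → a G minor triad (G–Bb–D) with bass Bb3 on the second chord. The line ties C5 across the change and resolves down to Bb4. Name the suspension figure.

9–8 suspension.

At the second chord the bass is Bb3. The suspended C5 lies a ninth above the bass; after resolving down by step to Bb4, the interval above the bass becomes an octave.
Suspension figures are named by those two intervals: 9–8.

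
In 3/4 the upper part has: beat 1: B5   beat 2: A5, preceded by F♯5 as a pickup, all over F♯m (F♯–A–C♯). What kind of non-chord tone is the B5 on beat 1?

The harmony at that moment is F♯ minor triad (F♯, A, C♯); B5 is not a chord tone.
It is approached by leap up from F♯5 and left by step down to A5.
Leap in, step out, metrically accented — an appoggiatura.

Appoggiatura.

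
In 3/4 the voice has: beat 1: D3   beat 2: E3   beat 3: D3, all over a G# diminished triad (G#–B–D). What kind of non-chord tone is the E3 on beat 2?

Upper neighbor tone.

The harmony at that moment is G# diminished triad (G#, B, D); E3 is not a chord tone.
It is approached by step up from D3 and left by step down to D3.
Step away and step back to the same note — a neighbor tone (upper neighbor).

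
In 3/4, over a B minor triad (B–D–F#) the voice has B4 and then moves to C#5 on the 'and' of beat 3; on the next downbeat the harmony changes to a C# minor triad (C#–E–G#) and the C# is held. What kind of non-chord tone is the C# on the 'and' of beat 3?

Anticipation.

The harmony at that moment is B minor triad (B, D, F#); C#5 is not a chord tone.
It is approached by step up from B4 and then sustained as the same pitch into the next harmony.
Arriving early and becoming a chord tone when the harmony changes — an anticipation.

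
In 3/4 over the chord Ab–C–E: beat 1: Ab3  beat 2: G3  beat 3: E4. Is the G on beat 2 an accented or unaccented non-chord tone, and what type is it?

Unaccented escape tone.

The harmony at that moment is Ab augmented triad (Ab, C, E); G3 is not a chord tone.
It is approached by step down from Ab3 and left by leap up to E4.
Step in, leap out — an escape tone.
It falls on a weak beat, so it is unaccented.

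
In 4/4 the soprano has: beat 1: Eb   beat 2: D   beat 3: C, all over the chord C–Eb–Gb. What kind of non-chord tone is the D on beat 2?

Passing tone.

The harmony at that moment is C diminished triad (C, Eb, Gb); D is not a chord tone.
It is approached by step down from Eb and left by step down to C.
Step in, step out in the same direction — a passing tone.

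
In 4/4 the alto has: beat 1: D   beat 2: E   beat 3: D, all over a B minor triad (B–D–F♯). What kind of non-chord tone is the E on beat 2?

The harmony at that moment is B minor triad (B, D, F♯); E is not a chord tone.
It is approached by step up from D and left by step down to D.
Step away and step back to the same note — a neighbor tone (upper neighbor).

Upper neighbor tone.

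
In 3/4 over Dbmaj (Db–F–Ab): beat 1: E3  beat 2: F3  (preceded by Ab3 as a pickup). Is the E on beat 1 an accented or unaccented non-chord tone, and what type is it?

The harmony at that moment is Db major triad (Db, F, Ab); E3 is not a chord tone.
It is approached by leap down from Ab3 and left by step up to F3.
Leap in, step out — an appoggiatura.
It falls on the downbeat, so it is accented.

Accented appoggiatura.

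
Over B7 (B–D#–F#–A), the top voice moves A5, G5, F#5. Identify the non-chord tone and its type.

G5 is a passing tone.

The harmony at that moment is B dominant seventh chord (B, D#, F#, A); G5 is not a chord tone.
It is approached by step down from A5 and left by step down to F#5.
Step in, step out in the same direction — a passing tone.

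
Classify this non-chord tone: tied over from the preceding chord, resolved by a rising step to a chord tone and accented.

Approach: by preparation — the pitch is first a chord tone, then held (tied or repeated) while the harmony changes under it. Departure: up by step. Metric position: strong.
A prepared dissonance that resolves upward by step — a retardation. (The same figure resolving downward would be a suspension.)

Retardation.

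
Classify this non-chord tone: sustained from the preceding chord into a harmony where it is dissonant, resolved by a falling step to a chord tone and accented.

Suspension.

Approach: by preparation — the pitch is first a chord tone, then held (tied or repeated) while the harmony changes under it. Departure: down by step. Metric position: strong.
A prepared dissonance that resolves downward by step — a suspension. (The same figure resolving upward would be a retardation.)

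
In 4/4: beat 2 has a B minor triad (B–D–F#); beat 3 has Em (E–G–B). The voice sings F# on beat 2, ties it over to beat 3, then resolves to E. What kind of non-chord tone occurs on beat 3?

Suspension.

The harmony at that moment is E minor triad (E, G, B); F# is not a chord tone.
It is held over (the same pitch as the preceding F#) and left by step down to E.
Held over from the previous chord and resolving down by step — a suspension.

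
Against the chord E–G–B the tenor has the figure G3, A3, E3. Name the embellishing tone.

The harmony at that moment is E minor triad (E, G, B); A3 is not a chord tone.
It is approached by step up from G3 and left by leap down to E3.
Step in, leap out — an escape tone.

A3 is an escape tone.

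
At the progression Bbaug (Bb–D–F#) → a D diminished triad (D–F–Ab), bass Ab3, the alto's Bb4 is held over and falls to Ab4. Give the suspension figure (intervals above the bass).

9–8 suspension.

At the second chord the bass is Ab3. The suspended Bb4 lies a ninth above the bass; after resolving down by step to Ab4, the interval above the bass becomes an octave.
Suspension figures are named by those two intervals: 9–8.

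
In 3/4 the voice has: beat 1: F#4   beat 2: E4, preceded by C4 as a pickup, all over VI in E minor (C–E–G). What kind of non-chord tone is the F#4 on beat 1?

The harmony at that moment is C major triad (C, E, G); F#4 is not a chord tone.
It is approached by leap up from C4 and left by step down to E4.
Leap in, step out, metrically accented — an appoggiatura.

Appoggiatura.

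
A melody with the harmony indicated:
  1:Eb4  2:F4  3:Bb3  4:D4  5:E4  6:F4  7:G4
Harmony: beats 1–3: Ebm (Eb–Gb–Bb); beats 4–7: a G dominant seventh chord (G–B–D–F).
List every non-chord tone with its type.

The harmony at that moment is Eb minor triad (Eb, Gb, Bb); F4 is not a chord tone.
It is approached by step up from Eb4 and left by leap down to Bb3.
Step in, leap out — an escape tone.
The harmony at that moment is G dominant seventh chord (G, B, D, F); E4 is not a chord tone.
It is approached by step up from D4 and left by step up to F4.
Step in, step out in the same direction — a passing tone.

F4 (beat 2) — escape tone; E4 (beat 5) — passing tone.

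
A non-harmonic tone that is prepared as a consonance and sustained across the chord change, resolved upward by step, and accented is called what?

Retardation.

Approach: by preparation — the pitch is first a chord tone, then held (tied or repeated) while the harmony changes under it. Departure: up by step. Metric position: strong.
A prepared dissonance that resolves upward by step — a retardation. (The same figure resolving downward would be a suspension.)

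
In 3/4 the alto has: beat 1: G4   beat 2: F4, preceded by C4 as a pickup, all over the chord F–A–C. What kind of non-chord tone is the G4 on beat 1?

The harmony at that moment is F major triad (F, A, C); G4 is not a chord tone.
It is approached by leap up from C4 and left by step down to F4.
Leap in, step out, metrically accented — an appoggiatura.

Appoggiatura.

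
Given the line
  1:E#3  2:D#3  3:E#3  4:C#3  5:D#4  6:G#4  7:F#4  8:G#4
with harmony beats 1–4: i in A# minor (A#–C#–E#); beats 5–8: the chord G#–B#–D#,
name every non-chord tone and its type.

The harmony at that moment is A# minor triad (A#, C#, E#); D#3 is not a chord tone.
It is approached by step down from E#3 and left by step up to E#3.
Step away and step back to the same note — a neighbor tone (lower neighbor).
The harmony at that moment is G# major triad (G#, B#, D#); F#4 is not a chord tone.
It is approached by step down from G#4 and left by step up to G#4.
Step away and step back to the same note — a neighbor tone (lower neighbor).

D#3 (beat 2) — neighbor tone; F#4 (beat 7) — neighbor tone.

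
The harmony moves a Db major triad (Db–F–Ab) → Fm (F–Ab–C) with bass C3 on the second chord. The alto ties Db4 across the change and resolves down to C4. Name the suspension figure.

9–8 suspension.

At the second chord the bass is C3. The suspended Db4 lies a ninth above the bass; after resolving down by step to C4, the interval above the bass becomes an octave.
Suspension figures are named by those two intervals: 9–8.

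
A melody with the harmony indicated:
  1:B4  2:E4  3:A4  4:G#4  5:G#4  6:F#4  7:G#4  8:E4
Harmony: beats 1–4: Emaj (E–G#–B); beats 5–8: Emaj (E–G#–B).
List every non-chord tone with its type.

The harmony at that moment is E major triad (E, G#, B); A4 is not a chord tone.
It is approached by leap up from E4 and left by step down to G#4.
Leap in, step out — an appoggiatura.
The harmony at that moment is E major triad (E, G#, B); F#4 is not a chord tone.
It is approached by step down from G#4 and left by step up to G#4.
Step away and step back to the same note — a neighbor tone (lower neighbor).

A4 (beat 3) — appoggiatura; F#4 (beat 6) — neighbor tone.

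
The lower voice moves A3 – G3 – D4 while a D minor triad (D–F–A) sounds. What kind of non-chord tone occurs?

G3 is an escape tone.

The harmony at that moment is D minor triad (D, F, A); G3 is not a chord tone.
It is approached by step down from A3 and left by leap up to D4.
Step in, leap out — an escape tone.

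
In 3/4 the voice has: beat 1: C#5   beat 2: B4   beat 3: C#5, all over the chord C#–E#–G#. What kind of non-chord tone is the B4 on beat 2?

The harmony at that moment is C# major triad (C#, E#, G#); B4 is not a chord tone.
It is approached by step down from C#5 and left by step up to C#5.
Step away and step back to the same note — a neighbor tone (lower neighbor).

Lower neighbor tone.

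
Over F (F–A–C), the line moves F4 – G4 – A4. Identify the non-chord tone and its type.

The harmony at that moment is F major triad (F, A, C); G4 is not a chord tone.
It is approached by step up from F4 and left by step up to A4.
Step in, step out in the same direction — a passing tone.

G4 is a passing tone.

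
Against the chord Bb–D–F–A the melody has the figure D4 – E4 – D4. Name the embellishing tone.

E4 is a neighbor tone.

The harmony at that moment is Bb major seventh chord (Bb, D, F, A); E4 is not a chord tone.
It is approached by step up from D4 and left by step down to D4.
Step away and step back to the same note — a neighbor tone (upper neighbor).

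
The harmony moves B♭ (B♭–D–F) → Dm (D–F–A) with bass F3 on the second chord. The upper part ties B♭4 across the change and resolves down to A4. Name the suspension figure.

At the second chord the bass is F3. The suspended B♭4 lies a fourth above the bass; after resolving down by step to A4, the interval above the bass becomes a third.
Suspension figures are named by those two intervals: 4–3.

4–3 suspension.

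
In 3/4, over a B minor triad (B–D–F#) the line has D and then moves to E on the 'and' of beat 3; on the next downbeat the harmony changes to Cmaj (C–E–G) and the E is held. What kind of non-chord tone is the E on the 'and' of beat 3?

Anticipation.

The harmony at that moment is B minor triad (B, D, F#); E is not a chord tone.
It is approached by step up from D and then sustained as the same pitch into the next harmony.
Arriving early and becoming a chord tone when the harmony changes — an anticipation.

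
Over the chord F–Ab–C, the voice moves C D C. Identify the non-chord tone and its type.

D is a neighbor tone.

The harmony at that moment is F minor triad (F, Ab, C); D is not a chord tone.
It is approached by step up from C and left by step down to C.
Step away and step back to the same note — a neighbor tone (upper neighbor).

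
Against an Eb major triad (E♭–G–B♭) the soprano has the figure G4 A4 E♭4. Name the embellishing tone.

The harmony at that moment is E♭ major triad (E♭, G, B♭); A4 is not a chord tone.
It is approached by step up from G4 and left by leap down to E♭4.
Step in, leap out — an escape tone.

A4 is an escape tone.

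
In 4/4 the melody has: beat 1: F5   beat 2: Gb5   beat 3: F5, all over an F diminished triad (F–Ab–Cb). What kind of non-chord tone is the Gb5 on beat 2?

Upper neighbor tone.

The harmony at that moment is F diminished triad (F, Ab, Cb); Gb5 is not a chord tone.
It is approached by step up from F5 and left by step down to F5.
Step away and step back to the same note — a neighbor tone (upper neighbor).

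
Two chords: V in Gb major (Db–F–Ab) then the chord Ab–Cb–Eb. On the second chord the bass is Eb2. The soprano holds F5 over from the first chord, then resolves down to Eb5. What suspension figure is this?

At the second chord the bass is Eb2. The suspended F5 lies a ninth above the bass; after resolving down by step to Eb5, the interval above the bass becomes an octave.
Suspension figures are named by those two intervals: 9–8.

9–8 suspension.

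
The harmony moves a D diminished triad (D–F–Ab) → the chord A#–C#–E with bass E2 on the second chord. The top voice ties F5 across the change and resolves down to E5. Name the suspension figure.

At the second chord the bass is E2. The suspended F5 lies a ninth above the bass; after resolving down by step to E5, the interval above the bass becomes an octave.
Suspension figures are named by those two intervals: 9–8.

9–8 suspension.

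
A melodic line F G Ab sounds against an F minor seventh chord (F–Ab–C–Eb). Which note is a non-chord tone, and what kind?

The harmony at that moment is F minor seventh chord (F, Ab, C, Eb); G is not a chord tone.
It is approached by step up from F and left by step up to Ab.
Step in, step out in the same direction — a passing tone.

G is a passing tone.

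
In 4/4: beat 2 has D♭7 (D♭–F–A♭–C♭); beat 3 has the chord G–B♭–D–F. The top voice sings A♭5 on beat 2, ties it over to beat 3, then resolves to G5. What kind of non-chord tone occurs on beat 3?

The harmony at that moment is G minor seventh chord (G, B♭, D, F); A♭5 is not a chord tone.
It is held over (the same pitch as the preceding A♭5) and left by step down to G5.
Held over from the previous chord and resolving down by step — a suspension.

Suspension.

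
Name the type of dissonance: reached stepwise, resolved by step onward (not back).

Passing tone.

Approach: by step. Departure: by step, continuing in the same direction.
Stepwise on both sides with no change of direction means the note fills in the space between two different chord tones — a passing tone. (Had it turned back to its starting note it would be a neighbor tone instead.)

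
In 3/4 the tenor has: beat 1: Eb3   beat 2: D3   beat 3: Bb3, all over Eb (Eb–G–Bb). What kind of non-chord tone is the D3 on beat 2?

The harmony at that moment is Eb major triad (Eb, G, Bb); D3 is not a chord tone.
It is approached by step down from Eb3 and left by leap up to Bb3.
Step in, leap out, on a weak beat — an escape tone.

Escape tone.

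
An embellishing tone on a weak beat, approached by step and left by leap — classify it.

Approach: by step. Departure: by leap. Metric position: weak.
Step in, leap out, from a weak position — an escape tone (échappée). (It is the mirror image of the appoggiatura, which leaps in and steps out on a strong beat.)

Escape tone.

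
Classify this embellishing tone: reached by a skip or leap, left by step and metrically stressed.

Appoggiatura.

Approach: by leap. Departure: by step. Metric position: strong.
Leap in, step out, in a metrically strong position — an appoggiatura. (It is the mirror image of the escape tone, which steps in and leaps out from a weak position.)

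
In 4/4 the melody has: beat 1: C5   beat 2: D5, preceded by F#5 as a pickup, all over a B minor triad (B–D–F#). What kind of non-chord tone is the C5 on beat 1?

Appoggiatura.

The harmony at that moment is B minor triad (B, D, F#); C5 is not a chord tone.
It is approached by leap down from F#5 and left by step up to D5.
Leap in, step out, metrically accented — an appoggiatura.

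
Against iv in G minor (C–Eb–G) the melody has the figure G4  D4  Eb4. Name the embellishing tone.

D4 is an appoggiatura.

The harmony at that moment is C minor triad (C, Eb, G); D4 is not a chord tone.
It is approached by leap down from G4 and left by step up to Eb4.
Leap in, step out — an appoggiatura.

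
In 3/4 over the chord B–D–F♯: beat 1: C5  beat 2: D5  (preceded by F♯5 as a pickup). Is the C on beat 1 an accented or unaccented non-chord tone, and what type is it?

The harmony at that moment is B minor triad (B, D, F♯); C5 is not a chord tone.
It is approached by leap down from F♯5 and left by step up to D5.
Leap in, step out — an appoggiatura.
It falls on the downbeat, so it is accented.

Accented appoggiatura.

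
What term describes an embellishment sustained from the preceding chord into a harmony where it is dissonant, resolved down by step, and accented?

Suspension.

Approach: by preparation — the pitch is first a chord tone, then held (tied or repeated) while the harmony changes under it. Departure: down by step. Metric position: strong.
A prepared dissonance that resolves downward by step — a suspension. (The same figure resolving upward would be a retardation.)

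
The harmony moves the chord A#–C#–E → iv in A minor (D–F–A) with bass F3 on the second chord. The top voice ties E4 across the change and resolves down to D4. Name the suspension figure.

At the second chord the bass is F3. The suspended E4 lies a seventh above the bass; after resolving down by step to D4, the interval above the bass becomes a sixth.
Suspension figures are named by those two intervals: 7–6.

7–6 suspension.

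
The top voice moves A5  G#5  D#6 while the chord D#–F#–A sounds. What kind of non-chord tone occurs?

G#5 is an escape tone.

The harmony at that moment is D# diminished triad (D#, F#, A); G#5 is not a chord tone.
It is approached by step down from A5 and left by leap up to D#6.
Step in, leap out — an escape tone.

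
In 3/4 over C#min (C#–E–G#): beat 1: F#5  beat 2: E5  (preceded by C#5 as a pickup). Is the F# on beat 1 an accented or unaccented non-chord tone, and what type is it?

The harmony at that moment is C# minor triad (C#, E, G#); F#5 is not a chord tone.
It is approached by leap up from C#5 and left by step down to E5.
Leap in, step out — an appoggiatura.
It falls on the downbeat, so it is accented.

Accented appoggiatura.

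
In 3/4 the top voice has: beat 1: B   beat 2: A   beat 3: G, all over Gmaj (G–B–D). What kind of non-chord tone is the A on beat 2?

The harmony at that moment is G major triad (G, B, D); A is not a chord tone.
It is approached by step down from B and left by step down to G.
Step in, step out in the same direction — a passing tone.

Passing tone.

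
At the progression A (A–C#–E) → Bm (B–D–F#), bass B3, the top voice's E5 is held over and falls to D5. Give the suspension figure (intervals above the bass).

At the second chord the bass is B3. The suspended E5 lies a fourth above the bass; after resolving down by step to D5, the interval above the bass becomes a third.
Suspension figures are named by those two intervals: 4–3.

4–3 suspension.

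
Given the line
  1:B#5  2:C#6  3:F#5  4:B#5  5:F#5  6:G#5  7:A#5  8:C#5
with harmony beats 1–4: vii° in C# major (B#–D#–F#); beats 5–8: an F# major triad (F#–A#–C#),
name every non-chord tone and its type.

C#6 (beat 2) — escape tone; G#5 (beat 6) — passing tone.

The harmony at that moment is B# diminished triad (B#, D#, F#); C#6 is not a chord tone.
It is approached by step up from B#5 and left by leap down to F#5.
Step in, leap out — an escape tone.
The harmony at that moment is F# major triad (F#, A#, C#); G#5 is not a chord tone.
It is approached by step up from F#5 and left by step up to A#5.
Step in, step out in the same direction — a passing tone.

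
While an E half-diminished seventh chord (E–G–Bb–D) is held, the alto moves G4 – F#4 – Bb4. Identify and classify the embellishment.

The harmony at that moment is E half-diminished seventh chord (E, G, Bb, D); F#4 is not a chord tone.
It is approached by step down from G4 and left by leap up to Bb4.
Step in, leap out — an escape tone.

F#4 is an escape tone.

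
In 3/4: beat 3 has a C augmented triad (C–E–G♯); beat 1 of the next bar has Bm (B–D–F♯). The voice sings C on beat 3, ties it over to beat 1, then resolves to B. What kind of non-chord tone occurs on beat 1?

Suspension.

The harmony at that moment is B minor triad (B, D, F♯); C is not a chord tone.
It is held over (the same pitch as the preceding C) and left by step down to B.
Held over from the previous chord and resolving down by step — a suspension.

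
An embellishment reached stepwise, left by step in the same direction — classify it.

Approach: by step. Departure: by step, continuing in the same direction.
Stepwise on both sides with no change of direction means the note fills in the space between two different chord tones — a passing tone. (Had it turned back to its starting note it would be a neighbor tone instead.)

Passing tone.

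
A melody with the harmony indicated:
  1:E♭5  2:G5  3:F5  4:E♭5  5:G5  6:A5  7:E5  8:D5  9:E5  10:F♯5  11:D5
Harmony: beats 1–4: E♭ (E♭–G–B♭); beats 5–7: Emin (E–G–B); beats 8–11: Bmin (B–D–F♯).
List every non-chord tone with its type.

The harmony at that moment is E♭ major triad (E♭, G, B♭); F5 is not a chord tone.
It is approached by step down from G5 and left by step down to E♭5.
Step in, step out in the same direction — a passing tone.
The harmony at that moment is E minor triad (E, G, B); A5 is not a chord tone.
It is approached by step up from G5 and left by leap down to E5.
Step in, leap out — an escape tone.
The harmony at that moment is B minor triad (B, D, F♯); E5 is not a chord tone.
It is approached by step up from D5 and left by step up to F♯5.
Step in, step out in the same direction — a passing tone.

F5 (beat 3) — passing tone; A5 (beat 6) — escape tone; E5 (beat 9) — passing tone.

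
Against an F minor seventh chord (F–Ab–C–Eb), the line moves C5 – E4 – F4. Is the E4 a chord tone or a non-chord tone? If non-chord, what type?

The harmony at that moment is F minor seventh chord (F, Ab, C, Eb); E4 is not a chord tone.
It is approached by leap down from C5 and left by step up to F4.
Leap in, step out — an appoggiatura.

Non-chord tone — an appoggiatura.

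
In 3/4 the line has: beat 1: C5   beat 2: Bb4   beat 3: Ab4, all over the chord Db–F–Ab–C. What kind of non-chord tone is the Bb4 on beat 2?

The harmony at that moment is Db major seventh chord (Db, F, Ab, C); Bb4 is not a chord tone.
It is approached by step down from C5 and left by step down to Ab4.
Step in, step out in the same direction — a passing tone.

Passing tone.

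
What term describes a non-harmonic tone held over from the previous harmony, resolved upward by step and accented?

Retardation.

Approach: by preparation — the pitch is first a chord tone, then held (tied or repeated) while the harmony changes under it. Departure: up by step. Metric position: strong.
A prepared dissonance that resolves upward by step — a retardation. (The same figure resolving downward would be a suspension.)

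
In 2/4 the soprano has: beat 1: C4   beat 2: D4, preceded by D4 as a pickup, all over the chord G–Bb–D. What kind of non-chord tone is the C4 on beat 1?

The harmony at that moment is G minor triad (G, Bb, D); C4 is not a chord tone.
It is approached by step down from D4 and left by step up to D4.
Step away and step back to the same note — a neighbor tone (lower neighbor).

Lower neighbor tone.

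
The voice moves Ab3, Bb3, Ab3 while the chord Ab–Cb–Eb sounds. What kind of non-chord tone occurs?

Bb3 is a neighbor tone.

The harmony at that moment is Ab minor triad (Ab, Cb, Eb); Bb3 is not a chord tone.
It is approached by step up from Ab3 and left by step down to Ab3.
Step away and step back to the same note — a neighbor tone (upper neighbor).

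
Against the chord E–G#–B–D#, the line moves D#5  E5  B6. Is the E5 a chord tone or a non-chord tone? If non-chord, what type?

E major seventh chord contains E, G#, B, D#; E is the root, so it is a chord tone.

Chord tone (the root of E major seventh chord).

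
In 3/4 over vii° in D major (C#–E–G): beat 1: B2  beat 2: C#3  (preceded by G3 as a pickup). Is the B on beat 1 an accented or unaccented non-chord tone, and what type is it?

The harmony at that moment is C# diminished triad (C#, E, G); B2 is not a chord tone.
It is approached by leap down from G3 and left by step up to C#3.
Leap in, step out — an appoggiatura.
It falls on the downbeat, so it is accented.

Accented appoggiatura.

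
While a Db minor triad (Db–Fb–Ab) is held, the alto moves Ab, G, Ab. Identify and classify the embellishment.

G is a neighbor tone.

The harmony at that moment is Db minor triad (Db, Fb, Ab); G is not a chord tone.
It is approached by step down from Ab and left by step up to Ab.
Step away and step back to the same note — a neighbor tone (lower neighbor).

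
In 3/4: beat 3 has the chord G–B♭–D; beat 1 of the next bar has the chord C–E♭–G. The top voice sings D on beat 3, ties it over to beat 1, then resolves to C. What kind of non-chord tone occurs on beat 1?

The harmony at that moment is C minor triad (C, E♭, G); D is not a chord tone.
It is held over (the same pitch as the preceding D) and left by step down to C.
Held over from the previous chord and resolving down by step — a suspension.

Suspension.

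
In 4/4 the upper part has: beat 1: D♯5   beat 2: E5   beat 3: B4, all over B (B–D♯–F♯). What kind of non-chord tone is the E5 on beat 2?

The harmony at that moment is B major triad (B, D♯, F♯); E5 is not a chord tone.
It is approached by step up from D♯5 and left by leap down to B4.
Step in, leap out, on a weak beat — an escape tone.

Escape tone.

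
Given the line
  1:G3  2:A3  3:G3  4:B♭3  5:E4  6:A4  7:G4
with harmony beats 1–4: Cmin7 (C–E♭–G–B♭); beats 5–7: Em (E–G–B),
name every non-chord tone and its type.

The harmony at that moment is C minor seventh chord (C, E♭, G, B♭); A3 is not a chord tone.
It is approached by step up from G3 and left by step down to G3.
Step away and step back to the same note — a neighbor tone (upper neighbor).
The harmony at that moment is E minor triad (E, G, B); A4 is not a chord tone.
It is approached by leap up from E4 and left by step down to G4.
Leap in, step out — an appoggiatura.

A3 (beat 2) — neighbor tone; A4 (beat 6) — appoggiatura.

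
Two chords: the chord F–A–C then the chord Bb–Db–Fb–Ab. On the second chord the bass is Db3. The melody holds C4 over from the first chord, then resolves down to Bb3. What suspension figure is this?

7–6 suspension.

At the second chord the bass is Db3. The suspended C4 lies a seventh above the bass; after resolving down by step to Bb3, the interval above the bass becomes a sixth.
Suspension figures are named by those two intervals: 7–6.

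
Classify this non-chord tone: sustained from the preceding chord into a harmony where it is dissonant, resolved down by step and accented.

Approach: by preparation — the pitch is first a chord tone, then held (tied or repeated) while the harmony changes under it. Departure: down by step. Metric position: strong.
A prepared dissonance that resolves downward by step — a suspension. (The same figure resolving upward would be a retardation.)

Suspension.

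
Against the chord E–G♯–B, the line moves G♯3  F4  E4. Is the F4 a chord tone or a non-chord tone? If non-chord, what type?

The harmony at that moment is E major triad (E, G♯, B); F4 is not a chord tone.
It is approached by leap up from G♯3 and left by step down to E4.
Leap in, step out — an appoggiatura.

Non-chord tone — an appoggiatura.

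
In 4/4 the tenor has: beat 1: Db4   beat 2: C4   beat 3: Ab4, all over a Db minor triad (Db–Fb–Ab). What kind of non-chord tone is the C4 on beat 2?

Escape tone.

The harmony at that moment is Db minor triad (Db, Fb, Ab); C4 is not a chord tone.
It is approached by step down from Db4 and left by leap up to Ab4.
Step in, leap out, on a weak beat — an escape tone.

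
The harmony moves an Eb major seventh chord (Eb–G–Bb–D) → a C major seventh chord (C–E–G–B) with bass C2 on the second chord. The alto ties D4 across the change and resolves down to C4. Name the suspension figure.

9–8 suspension.

At the second chord the bass is C2. The suspended D4 lies a ninth above the bass; after resolving down by step to C4, the interval above the bass becomes an octave.
Suspension figures are named by those two intervals: 9–8.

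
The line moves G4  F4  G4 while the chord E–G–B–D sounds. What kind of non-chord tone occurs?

F4 is a neighbor tone.

The harmony at that moment is E minor seventh chord (E, G, B, D); F4 is not a chord tone.
It is approached by step down from G4 and left by step up to G4.
Step away and step back to the same note — a neighbor tone (lower neighbor).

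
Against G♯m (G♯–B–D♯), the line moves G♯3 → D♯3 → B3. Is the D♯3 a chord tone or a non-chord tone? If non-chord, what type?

Chord tone (the fifth of G# minor triad).

G# minor triad contains G♯, B, D♯; D♯ is the fifth, so it is a chord tone.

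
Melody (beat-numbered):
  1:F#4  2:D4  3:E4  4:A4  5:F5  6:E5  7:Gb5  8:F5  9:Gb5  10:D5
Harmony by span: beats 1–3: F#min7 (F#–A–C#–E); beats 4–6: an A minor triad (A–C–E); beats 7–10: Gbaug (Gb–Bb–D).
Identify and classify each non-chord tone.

The harmony at that moment is F# minor seventh chord (F#, A, C#, E); D4 is not a chord tone.
It is approached by leap down from F#4 and left by step up to E4.
Leap in, step out — an appoggiatura.
The harmony at that moment is A minor triad (A, C, E); F5 is not a chord tone.
It is approached by leap up from A4 and left by step down to E5.
Leap in, step out — an appoggiatura.
The harmony at that moment is Gb augmented triad (Gb, Bb, D); F5 is not a chord tone.
It is approached by step down from Gb5 and left by step up to Gb5.
Step away and step back to the same note — a neighbor tone (lower neighbor).

D4 (beat 2) — appoggiatura; F5 (beat 5) — appoggiatura; F5 (beat 8) — neighbor tone.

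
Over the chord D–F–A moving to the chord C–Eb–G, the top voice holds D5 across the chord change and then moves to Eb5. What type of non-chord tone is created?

The harmony at that moment is C minor triad (C, Eb, G); D5 is not a chord tone.
It is held over (the same pitch as the preceding D5) and left by step up to Eb5.
Held over from the previous chord and resolving up by step — a retardation.

D5 is a retardation.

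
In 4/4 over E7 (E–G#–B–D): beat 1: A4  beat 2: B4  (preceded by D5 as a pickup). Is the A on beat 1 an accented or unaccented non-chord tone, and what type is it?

Accented appoggiatura.

The harmony at that moment is E dominant seventh chord (E, G#, B, D); A4 is not a chord tone.
It is approached by leap down from D5 and left by step up to B4.
Leap in, step out — an appoggiatura.
It falls on the downbeat, so it is accented.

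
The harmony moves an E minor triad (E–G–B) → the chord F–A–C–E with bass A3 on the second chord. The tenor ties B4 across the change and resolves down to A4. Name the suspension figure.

At the second chord the bass is A3. The suspended B4 lies a ninth above the bass; after resolving down by step to A4, the interval above the bass becomes an octave.
Suspension figures are named by those two intervals: 9–8.

9–8 suspension.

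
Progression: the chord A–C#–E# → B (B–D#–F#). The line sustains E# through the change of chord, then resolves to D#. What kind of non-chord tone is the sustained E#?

E# is a suspension.

The harmony at that moment is B major triad (B, D#, F#); E# is not a chord tone.
It is held over (the same pitch as the preceding E#) and left by step down to D#.
Held over from the previous chord and resolving down by step — a suspension.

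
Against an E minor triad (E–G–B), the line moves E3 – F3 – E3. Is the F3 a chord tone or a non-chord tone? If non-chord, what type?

The harmony at that moment is E minor triad (E, G, B); F3 is not a chord tone.
It is approached by step up from E3 and left by step down to E3.
Step away and step back to the same note — a neighbor tone (upper neighbor).

Non-chord tone — a neighbor tone.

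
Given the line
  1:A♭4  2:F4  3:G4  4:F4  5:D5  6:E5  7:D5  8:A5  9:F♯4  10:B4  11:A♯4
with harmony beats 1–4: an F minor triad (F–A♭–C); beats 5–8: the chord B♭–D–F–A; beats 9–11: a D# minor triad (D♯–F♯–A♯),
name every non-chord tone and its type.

G4 (beat 3) — neighbor tone; E5 (beat 6) — neighbor tone; B4 (beat 10) — appoggiatura.

The harmony at that moment is F minor triad (F, A♭, C); G4 is not a chord tone.
It is approached by step up from F4 and left by step down to F4.
Step away and step back to the same note — a neighbor tone (upper neighbor).
The harmony at that moment is B♭ major seventh chord (B♭, D, F, A); E5 is not a chord tone.
It is approached by step up from D5 and left by step down to D5.
Step away and step back to the same note — a neighbor tone (upper neighbor).
The harmony at that moment is D♯ minor triad (D♯, F♯, A♯); B4 is not a chord tone.
It is approached by leap up from F♯4 and left by step down to A♯4.
Leap in, step out — an appoggiatura.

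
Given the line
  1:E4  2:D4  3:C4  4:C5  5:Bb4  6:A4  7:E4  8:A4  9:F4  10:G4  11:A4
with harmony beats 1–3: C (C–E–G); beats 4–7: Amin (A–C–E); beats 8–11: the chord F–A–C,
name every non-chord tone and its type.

The harmony at that moment is C major triad (C, E, G); D4 is not a chord tone.
It is approached by step down from E4 and left by step down to C4.
Step in, step out in the same direction — a passing tone.
The harmony at that moment is A minor triad (A, C, E); Bb4 is not a chord tone.
It is approached by step down from C5 and left by step down to A4.
Step in, step out in the same direction — a passing tone.
The harmony at that moment is F major triad (F, A, C); G4 is not a chord tone.
It is approached by step up from F4 and left by step up to A4.
Step in, step out in the same direction — a passing tone.

D4 (beat 2) — passing tone; Bb4 (beat 5) — passing tone; G4 (beat 10) — passing tone.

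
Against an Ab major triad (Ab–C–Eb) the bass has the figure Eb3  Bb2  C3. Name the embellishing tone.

Bb2 is an appoggiatura.

The harmony at that moment is Ab major triad (Ab, C, Eb); Bb2 is not a chord tone.
It is approached by leap down from Eb3 and left by step up to C3.
Leap in, step out — an appoggiatura.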